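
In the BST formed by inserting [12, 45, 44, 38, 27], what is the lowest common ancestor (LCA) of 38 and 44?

Tree insertion order: [12, 45, 44, 38, 27]
Tree (level-order array): [12, None, 45, 44, None, 38, None, 27]
In a BST, the LCA of p=38, q=44 is the first node v on the
root-to-leaf path with p <= v <= q (go left if both < v, right if both > v).
Walk from root:
  at 12: both 38 and 44 > 12, go right
  at 45: both 38 and 44 < 45, go left
  at 44: 38 <= 44 <= 44, this is the LCA
LCA = 44


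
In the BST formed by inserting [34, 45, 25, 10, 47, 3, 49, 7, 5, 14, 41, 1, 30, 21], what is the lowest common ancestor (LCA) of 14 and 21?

Tree insertion order: [34, 45, 25, 10, 47, 3, 49, 7, 5, 14, 41, 1, 30, 21]
Tree (level-order array): [34, 25, 45, 10, 30, 41, 47, 3, 14, None, None, None, None, None, 49, 1, 7, None, 21, None, None, None, None, 5]
In a BST, the LCA of p=14, q=21 is the first node v on the
root-to-leaf path with p <= v <= q (go left if both < v, right if both > v).
Walk from root:
  at 34: both 14 and 21 < 34, go left
  at 25: both 14 and 21 < 25, go left
  at 10: both 14 and 21 > 10, go right
  at 14: 14 <= 14 <= 21, this is the LCA
LCA = 14


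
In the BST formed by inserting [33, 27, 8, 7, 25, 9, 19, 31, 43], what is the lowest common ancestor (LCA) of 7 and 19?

Tree insertion order: [33, 27, 8, 7, 25, 9, 19, 31, 43]
Tree (level-order array): [33, 27, 43, 8, 31, None, None, 7, 25, None, None, None, None, 9, None, None, 19]
In a BST, the LCA of p=7, q=19 is the first node v on the
root-to-leaf path with p <= v <= q (go left if both < v, right if both > v).
Walk from root:
  at 33: both 7 and 19 < 33, go left
  at 27: both 7 and 19 < 27, go left
  at 8: 7 <= 8 <= 19, this is the LCA
LCA = 8


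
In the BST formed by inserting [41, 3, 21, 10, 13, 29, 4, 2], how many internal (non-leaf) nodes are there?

Tree built from: [41, 3, 21, 10, 13, 29, 4, 2]
Tree (level-order array): [41, 3, None, 2, 21, None, None, 10, 29, 4, 13]
Rule: An internal node has at least one child.
Per-node child counts:
  node 41: 1 child(ren)
  node 3: 2 child(ren)
  node 2: 0 child(ren)
  node 21: 2 child(ren)
  node 10: 2 child(ren)
  node 4: 0 child(ren)
  node 13: 0 child(ren)
  node 29: 0 child(ren)
Matching nodes: [41, 3, 21, 10]
Count of internal (non-leaf) nodes: 4


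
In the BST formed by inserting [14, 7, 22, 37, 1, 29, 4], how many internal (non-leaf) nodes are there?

Tree built from: [14, 7, 22, 37, 1, 29, 4]
Tree (level-order array): [14, 7, 22, 1, None, None, 37, None, 4, 29]
Rule: An internal node has at least one child.
Per-node child counts:
  node 14: 2 child(ren)
  node 7: 1 child(ren)
  node 1: 1 child(ren)
  node 4: 0 child(ren)
  node 22: 1 child(ren)
  node 37: 1 child(ren)
  node 29: 0 child(ren)
Matching nodes: [14, 7, 1, 22, 37]
Count of internal (non-leaf) nodes: 5


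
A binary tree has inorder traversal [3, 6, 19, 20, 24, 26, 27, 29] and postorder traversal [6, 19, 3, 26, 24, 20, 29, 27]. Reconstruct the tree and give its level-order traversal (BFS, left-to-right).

Inorder:   [3, 6, 19, 20, 24, 26, 27, 29]
Postorder: [6, 19, 3, 26, 24, 20, 29, 27]
Algorithm: postorder visits root last, so walk postorder right-to-left;
each value is the root of the current inorder slice — split it at that
value, recurse on the right subtree first, then the left.
Recursive splits:
  root=27; inorder splits into left=[3, 6, 19, 20, 24, 26], right=[29]
  root=29; inorder splits into left=[], right=[]
  root=20; inorder splits into left=[3, 6, 19], right=[24, 26]
  root=24; inorder splits into left=[], right=[26]
  root=26; inorder splits into left=[], right=[]
  root=3; inorder splits into left=[], right=[6, 19]
  root=19; inorder splits into left=[6], right=[]
  root=6; inorder splits into left=[], right=[]
Reconstructed level-order: [27, 20, 29, 3, 24, 19, 26, 6]


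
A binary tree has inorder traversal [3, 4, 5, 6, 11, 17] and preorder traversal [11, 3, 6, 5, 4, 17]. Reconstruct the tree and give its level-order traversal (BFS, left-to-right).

Inorder:  [3, 4, 5, 6, 11, 17]
Preorder: [11, 3, 6, 5, 4, 17]
Algorithm: preorder visits root first, so consume preorder in order;
for each root, split the current inorder slice at that value into
left-subtree inorder and right-subtree inorder, then recurse.
Recursive splits:
  root=11; inorder splits into left=[3, 4, 5, 6], right=[17]
  root=3; inorder splits into left=[], right=[4, 5, 6]
  root=6; inorder splits into left=[4, 5], right=[]
  root=5; inorder splits into left=[4], right=[]
  root=4; inorder splits into left=[], right=[]
  root=17; inorder splits into left=[], right=[]
Reconstructed level-order: [11, 3, 17, 6, 5, 4]


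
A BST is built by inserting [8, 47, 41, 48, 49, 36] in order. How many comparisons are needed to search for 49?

Search path for 49: 8 -> 47 -> 48 -> 49
Found: True
Comparisons: 4


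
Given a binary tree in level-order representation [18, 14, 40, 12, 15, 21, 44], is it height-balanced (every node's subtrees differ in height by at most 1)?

Tree (level-order array): [18, 14, 40, 12, 15, 21, 44]
Definition: a tree is height-balanced if, at every node, |h(left) - h(right)| <= 1 (empty subtree has height -1).
Bottom-up per-node check:
  node 12: h_left=-1, h_right=-1, diff=0 [OK], height=0
  node 15: h_left=-1, h_right=-1, diff=0 [OK], height=0
  node 14: h_left=0, h_right=0, diff=0 [OK], height=1
  node 21: h_left=-1, h_right=-1, diff=0 [OK], height=0
  node 44: h_left=-1, h_right=-1, diff=0 [OK], height=0
  node 40: h_left=0, h_right=0, diff=0 [OK], height=1
  node 18: h_left=1, h_right=1, diff=0 [OK], height=2
All nodes satisfy the balance condition.
Result: Balanced


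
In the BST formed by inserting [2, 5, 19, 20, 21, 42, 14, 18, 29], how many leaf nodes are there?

Tree built from: [2, 5, 19, 20, 21, 42, 14, 18, 29]
Tree (level-order array): [2, None, 5, None, 19, 14, 20, None, 18, None, 21, None, None, None, 42, 29]
Rule: A leaf has 0 children.
Per-node child counts:
  node 2: 1 child(ren)
  node 5: 1 child(ren)
  node 19: 2 child(ren)
  node 14: 1 child(ren)
  node 18: 0 child(ren)
  node 20: 1 child(ren)
  node 21: 1 child(ren)
  node 42: 1 child(ren)
  node 29: 0 child(ren)
Matching nodes: [18, 29]
Count of leaf nodes: 2


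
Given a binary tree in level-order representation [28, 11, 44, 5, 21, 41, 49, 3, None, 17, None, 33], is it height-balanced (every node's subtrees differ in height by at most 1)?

Tree (level-order array): [28, 11, 44, 5, 21, 41, 49, 3, None, 17, None, 33]
Definition: a tree is height-balanced if, at every node, |h(left) - h(right)| <= 1 (empty subtree has height -1).
Bottom-up per-node check:
  node 3: h_left=-1, h_right=-1, diff=0 [OK], height=0
  node 5: h_left=0, h_right=-1, diff=1 [OK], height=1
  node 17: h_left=-1, h_right=-1, diff=0 [OK], height=0
  node 21: h_left=0, h_right=-1, diff=1 [OK], height=1
  node 11: h_left=1, h_right=1, diff=0 [OK], height=2
  node 33: h_left=-1, h_right=-1, diff=0 [OK], height=0
  node 41: h_left=0, h_right=-1, diff=1 [OK], height=1
  node 49: h_left=-1, h_right=-1, diff=0 [OK], height=0
  node 44: h_left=1, h_right=0, diff=1 [OK], height=2
  node 28: h_left=2, h_right=2, diff=0 [OK], height=3
All nodes satisfy the balance condition.
Result: Balanced


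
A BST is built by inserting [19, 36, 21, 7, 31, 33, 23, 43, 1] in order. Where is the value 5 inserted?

Starting tree (level order): [19, 7, 36, 1, None, 21, 43, None, None, None, 31, None, None, 23, 33]
Insertion path: 19 -> 7 -> 1
Result: insert 5 as right child of 1
Final tree (level order): [19, 7, 36, 1, None, 21, 43, None, 5, None, 31, None, None, None, None, 23, 33]


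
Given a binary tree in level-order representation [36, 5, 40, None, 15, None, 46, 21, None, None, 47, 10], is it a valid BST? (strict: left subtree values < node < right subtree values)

Level-order array: [36, 5, 40, None, 15, None, 46, 21, None, None, 47, 10]
Validate using subtree bounds (lo, hi): at each node, require lo < value < hi,
then recurse left with hi=value and right with lo=value.
Preorder trace (stopping at first violation):
  at node 36 with bounds (-inf, +inf): OK
  at node 5 with bounds (-inf, 36): OK
  at node 15 with bounds (5, 36): OK
  at node 21 with bounds (5, 15): VIOLATION
Node 21 violates its bound: not (5 < 21 < 15).
Result: Not a valid BST


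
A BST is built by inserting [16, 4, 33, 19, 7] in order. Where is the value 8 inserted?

Starting tree (level order): [16, 4, 33, None, 7, 19]
Insertion path: 16 -> 4 -> 7
Result: insert 8 as right child of 7
Final tree (level order): [16, 4, 33, None, 7, 19, None, None, 8]


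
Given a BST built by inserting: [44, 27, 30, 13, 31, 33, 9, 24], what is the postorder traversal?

Tree insertion order: [44, 27, 30, 13, 31, 33, 9, 24]
Tree (level-order array): [44, 27, None, 13, 30, 9, 24, None, 31, None, None, None, None, None, 33]
Postorder traversal: [9, 24, 13, 33, 31, 30, 27, 44]


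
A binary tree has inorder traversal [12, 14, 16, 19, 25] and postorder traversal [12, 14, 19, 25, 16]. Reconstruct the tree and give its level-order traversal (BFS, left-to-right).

Inorder:   [12, 14, 16, 19, 25]
Postorder: [12, 14, 19, 25, 16]
Algorithm: postorder visits root last, so walk postorder right-to-left;
each value is the root of the current inorder slice — split it at that
value, recurse on the right subtree first, then the left.
Recursive splits:
  root=16; inorder splits into left=[12, 14], right=[19, 25]
  root=25; inorder splits into left=[19], right=[]
  root=19; inorder splits into left=[], right=[]
  root=14; inorder splits into left=[12], right=[]
  root=12; inorder splits into left=[], right=[]
Reconstructed level-order: [16, 14, 25, 12, 19]


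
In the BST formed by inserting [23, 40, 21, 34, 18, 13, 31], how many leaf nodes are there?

Tree built from: [23, 40, 21, 34, 18, 13, 31]
Tree (level-order array): [23, 21, 40, 18, None, 34, None, 13, None, 31]
Rule: A leaf has 0 children.
Per-node child counts:
  node 23: 2 child(ren)
  node 21: 1 child(ren)
  node 18: 1 child(ren)
  node 13: 0 child(ren)
  node 40: 1 child(ren)
  node 34: 1 child(ren)
  node 31: 0 child(ren)
Matching nodes: [13, 31]
Count of leaf nodes: 2


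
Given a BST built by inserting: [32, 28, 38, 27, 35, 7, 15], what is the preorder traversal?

Tree insertion order: [32, 28, 38, 27, 35, 7, 15]
Tree (level-order array): [32, 28, 38, 27, None, 35, None, 7, None, None, None, None, 15]
Preorder traversal: [32, 28, 27, 7, 15, 38, 35]


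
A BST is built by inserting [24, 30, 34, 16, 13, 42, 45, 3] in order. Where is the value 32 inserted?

Starting tree (level order): [24, 16, 30, 13, None, None, 34, 3, None, None, 42, None, None, None, 45]
Insertion path: 24 -> 30 -> 34
Result: insert 32 as left child of 34
Final tree (level order): [24, 16, 30, 13, None, None, 34, 3, None, 32, 42, None, None, None, None, None, 45]


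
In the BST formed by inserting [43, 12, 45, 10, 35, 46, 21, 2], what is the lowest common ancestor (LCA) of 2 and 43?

Tree insertion order: [43, 12, 45, 10, 35, 46, 21, 2]
Tree (level-order array): [43, 12, 45, 10, 35, None, 46, 2, None, 21]
In a BST, the LCA of p=2, q=43 is the first node v on the
root-to-leaf path with p <= v <= q (go left if both < v, right if both > v).
Walk from root:
  at 43: 2 <= 43 <= 43, this is the LCA
LCA = 43


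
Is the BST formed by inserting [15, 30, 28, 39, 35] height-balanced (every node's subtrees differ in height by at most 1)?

Tree (level-order array): [15, None, 30, 28, 39, None, None, 35]
Definition: a tree is height-balanced if, at every node, |h(left) - h(right)| <= 1 (empty subtree has height -1).
Bottom-up per-node check:
  node 28: h_left=-1, h_right=-1, diff=0 [OK], height=0
  node 35: h_left=-1, h_right=-1, diff=0 [OK], height=0
  node 39: h_left=0, h_right=-1, diff=1 [OK], height=1
  node 30: h_left=0, h_right=1, diff=1 [OK], height=2
  node 15: h_left=-1, h_right=2, diff=3 [FAIL (|-1-2|=3 > 1)], height=3
Node 15 violates the condition: |-1 - 2| = 3 > 1.
Result: Not balanced


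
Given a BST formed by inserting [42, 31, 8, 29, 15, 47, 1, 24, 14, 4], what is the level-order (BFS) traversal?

Tree insertion order: [42, 31, 8, 29, 15, 47, 1, 24, 14, 4]
Tree (level-order array): [42, 31, 47, 8, None, None, None, 1, 29, None, 4, 15, None, None, None, 14, 24]
BFS from the root, enqueuing left then right child of each popped node:
  queue [42] -> pop 42, enqueue [31, 47], visited so far: [42]
  queue [31, 47] -> pop 31, enqueue [8], visited so far: [42, 31]
  queue [47, 8] -> pop 47, enqueue [none], visited so far: [42, 31, 47]
  queue [8] -> pop 8, enqueue [1, 29], visited so far: [42, 31, 47, 8]
  queue [1, 29] -> pop 1, enqueue [4], visited so far: [42, 31, 47, 8, 1]
  queue [29, 4] -> pop 29, enqueue [15], visited so far: [42, 31, 47, 8, 1, 29]
  queue [4, 15] -> pop 4, enqueue [none], visited so far: [42, 31, 47, 8, 1, 29, 4]
  queue [15] -> pop 15, enqueue [14, 24], visited so far: [42, 31, 47, 8, 1, 29, 4, 15]
  queue [14, 24] -> pop 14, enqueue [none], visited so far: [42, 31, 47, 8, 1, 29, 4, 15, 14]
  queue [24] -> pop 24, enqueue [none], visited so far: [42, 31, 47, 8, 1, 29, 4, 15, 14, 24]
Result: [42, 31, 47, 8, 1, 29, 4, 15, 14, 24]


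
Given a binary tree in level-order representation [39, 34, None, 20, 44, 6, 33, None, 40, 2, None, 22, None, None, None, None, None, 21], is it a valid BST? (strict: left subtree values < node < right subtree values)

Level-order array: [39, 34, None, 20, 44, 6, 33, None, 40, 2, None, 22, None, None, None, None, None, 21]
Validate using subtree bounds (lo, hi): at each node, require lo < value < hi,
then recurse left with hi=value and right with lo=value.
Preorder trace (stopping at first violation):
  at node 39 with bounds (-inf, +inf): OK
  at node 34 with bounds (-inf, 39): OK
  at node 20 with bounds (-inf, 34): OK
  at node 6 with bounds (-inf, 20): OK
  at node 2 with bounds (-inf, 6): OK
  at node 33 with bounds (20, 34): OK
  at node 22 with bounds (20, 33): OK
  at node 21 with bounds (20, 22): OK
  at node 44 with bounds (34, 39): VIOLATION
Node 44 violates its bound: not (34 < 44 < 39).
Result: Not a valid BST


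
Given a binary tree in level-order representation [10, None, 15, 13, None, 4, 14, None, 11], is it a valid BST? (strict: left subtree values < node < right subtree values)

Level-order array: [10, None, 15, 13, None, 4, 14, None, 11]
Validate using subtree bounds (lo, hi): at each node, require lo < value < hi,
then recurse left with hi=value and right with lo=value.
Preorder trace (stopping at first violation):
  at node 10 with bounds (-inf, +inf): OK
  at node 15 with bounds (10, +inf): OK
  at node 13 with bounds (10, 15): OK
  at node 4 with bounds (10, 13): VIOLATION
Node 4 violates its bound: not (10 < 4 < 13).
Result: Not a valid BST


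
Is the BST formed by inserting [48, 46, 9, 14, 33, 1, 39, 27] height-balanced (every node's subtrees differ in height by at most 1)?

Tree (level-order array): [48, 46, None, 9, None, 1, 14, None, None, None, 33, 27, 39]
Definition: a tree is height-balanced if, at every node, |h(left) - h(right)| <= 1 (empty subtree has height -1).
Bottom-up per-node check:
  node 1: h_left=-1, h_right=-1, diff=0 [OK], height=0
  node 27: h_left=-1, h_right=-1, diff=0 [OK], height=0
  node 39: h_left=-1, h_right=-1, diff=0 [OK], height=0
  node 33: h_left=0, h_right=0, diff=0 [OK], height=1
  node 14: h_left=-1, h_right=1, diff=2 [FAIL (|-1-1|=2 > 1)], height=2
  node 9: h_left=0, h_right=2, diff=2 [FAIL (|0-2|=2 > 1)], height=3
  node 46: h_left=3, h_right=-1, diff=4 [FAIL (|3--1|=4 > 1)], height=4
  node 48: h_left=4, h_right=-1, diff=5 [FAIL (|4--1|=5 > 1)], height=5
Node 14 violates the condition: |-1 - 1| = 2 > 1.
Result: Not balanced


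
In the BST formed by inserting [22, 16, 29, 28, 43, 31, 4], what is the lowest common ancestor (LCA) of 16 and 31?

Tree insertion order: [22, 16, 29, 28, 43, 31, 4]
Tree (level-order array): [22, 16, 29, 4, None, 28, 43, None, None, None, None, 31]
In a BST, the LCA of p=16, q=31 is the first node v on the
root-to-leaf path with p <= v <= q (go left if both < v, right if both > v).
Walk from root:
  at 22: 16 <= 22 <= 31, this is the LCA
LCA = 22


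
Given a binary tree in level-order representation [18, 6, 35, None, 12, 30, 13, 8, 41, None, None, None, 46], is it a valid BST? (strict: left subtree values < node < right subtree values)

Level-order array: [18, 6, 35, None, 12, 30, 13, 8, 41, None, None, None, 46]
Validate using subtree bounds (lo, hi): at each node, require lo < value < hi,
then recurse left with hi=value and right with lo=value.
Preorder trace (stopping at first violation):
  at node 18 with bounds (-inf, +inf): OK
  at node 6 with bounds (-inf, 18): OK
  at node 12 with bounds (6, 18): OK
  at node 8 with bounds (6, 12): OK
  at node 41 with bounds (12, 18): VIOLATION
Node 41 violates its bound: not (12 < 41 < 18).
Result: Not a valid BST


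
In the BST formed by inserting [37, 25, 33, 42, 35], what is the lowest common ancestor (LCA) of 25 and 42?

Tree insertion order: [37, 25, 33, 42, 35]
Tree (level-order array): [37, 25, 42, None, 33, None, None, None, 35]
In a BST, the LCA of p=25, q=42 is the first node v on the
root-to-leaf path with p <= v <= q (go left if both < v, right if both > v).
Walk from root:
  at 37: 25 <= 37 <= 42, this is the LCA
LCA = 37


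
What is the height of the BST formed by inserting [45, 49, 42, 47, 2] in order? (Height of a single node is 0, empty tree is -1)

Insertion order: [45, 49, 42, 47, 2]
Tree (level-order array): [45, 42, 49, 2, None, 47]
Compute height bottom-up (empty subtree = -1):
  height(2) = 1 + max(-1, -1) = 0
  height(42) = 1 + max(0, -1) = 1
  height(47) = 1 + max(-1, -1) = 0
  height(49) = 1 + max(0, -1) = 1
  height(45) = 1 + max(1, 1) = 2
Height = 2


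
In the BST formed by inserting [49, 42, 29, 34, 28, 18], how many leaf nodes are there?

Tree built from: [49, 42, 29, 34, 28, 18]
Tree (level-order array): [49, 42, None, 29, None, 28, 34, 18]
Rule: A leaf has 0 children.
Per-node child counts:
  node 49: 1 child(ren)
  node 42: 1 child(ren)
  node 29: 2 child(ren)
  node 28: 1 child(ren)
  node 18: 0 child(ren)
  node 34: 0 child(ren)
Matching nodes: [18, 34]
Count of leaf nodes: 2


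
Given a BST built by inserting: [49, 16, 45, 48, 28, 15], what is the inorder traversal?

Tree insertion order: [49, 16, 45, 48, 28, 15]
Tree (level-order array): [49, 16, None, 15, 45, None, None, 28, 48]
Inorder traversal: [15, 16, 28, 45, 48, 49]


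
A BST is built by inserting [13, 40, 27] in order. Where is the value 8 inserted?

Starting tree (level order): [13, None, 40, 27]
Insertion path: 13
Result: insert 8 as left child of 13
Final tree (level order): [13, 8, 40, None, None, 27]


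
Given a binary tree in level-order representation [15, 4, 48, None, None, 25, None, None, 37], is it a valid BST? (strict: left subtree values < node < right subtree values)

Level-order array: [15, 4, 48, None, None, 25, None, None, 37]
Validate using subtree bounds (lo, hi): at each node, require lo < value < hi,
then recurse left with hi=value and right with lo=value.
Preorder trace (stopping at first violation):
  at node 15 with bounds (-inf, +inf): OK
  at node 4 with bounds (-inf, 15): OK
  at node 48 with bounds (15, +inf): OK
  at node 25 with bounds (15, 48): OK
  at node 37 with bounds (25, 48): OK
No violation found at any node.
Result: Valid BST


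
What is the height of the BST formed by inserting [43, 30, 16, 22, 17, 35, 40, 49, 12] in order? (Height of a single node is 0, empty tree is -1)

Insertion order: [43, 30, 16, 22, 17, 35, 40, 49, 12]
Tree (level-order array): [43, 30, 49, 16, 35, None, None, 12, 22, None, 40, None, None, 17]
Compute height bottom-up (empty subtree = -1):
  height(12) = 1 + max(-1, -1) = 0
  height(17) = 1 + max(-1, -1) = 0
  height(22) = 1 + max(0, -1) = 1
  height(16) = 1 + max(0, 1) = 2
  height(40) = 1 + max(-1, -1) = 0
  height(35) = 1 + max(-1, 0) = 1
  height(30) = 1 + max(2, 1) = 3
  height(49) = 1 + max(-1, -1) = 0
  height(43) = 1 + max(3, 0) = 4
Height = 4


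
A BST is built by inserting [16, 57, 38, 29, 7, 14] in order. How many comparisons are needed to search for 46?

Search path for 46: 16 -> 57 -> 38
Found: False
Comparisons: 3


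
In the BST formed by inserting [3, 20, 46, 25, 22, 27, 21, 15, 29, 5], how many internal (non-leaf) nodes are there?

Tree built from: [3, 20, 46, 25, 22, 27, 21, 15, 29, 5]
Tree (level-order array): [3, None, 20, 15, 46, 5, None, 25, None, None, None, 22, 27, 21, None, None, 29]
Rule: An internal node has at least one child.
Per-node child counts:
  node 3: 1 child(ren)
  node 20: 2 child(ren)
  node 15: 1 child(ren)
  node 5: 0 child(ren)
  node 46: 1 child(ren)
  node 25: 2 child(ren)
  node 22: 1 child(ren)
  node 21: 0 child(ren)
  node 27: 1 child(ren)
  node 29: 0 child(ren)
Matching nodes: [3, 20, 15, 46, 25, 22, 27]
Count of internal (non-leaf) nodes: 7


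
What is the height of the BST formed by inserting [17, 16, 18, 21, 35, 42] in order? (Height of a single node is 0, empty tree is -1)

Insertion order: [17, 16, 18, 21, 35, 42]
Tree (level-order array): [17, 16, 18, None, None, None, 21, None, 35, None, 42]
Compute height bottom-up (empty subtree = -1):
  height(16) = 1 + max(-1, -1) = 0
  height(42) = 1 + max(-1, -1) = 0
  height(35) = 1 + max(-1, 0) = 1
  height(21) = 1 + max(-1, 1) = 2
  height(18) = 1 + max(-1, 2) = 3
  height(17) = 1 + max(0, 3) = 4
Height = 4


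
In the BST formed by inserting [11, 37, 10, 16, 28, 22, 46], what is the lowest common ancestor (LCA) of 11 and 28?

Tree insertion order: [11, 37, 10, 16, 28, 22, 46]
Tree (level-order array): [11, 10, 37, None, None, 16, 46, None, 28, None, None, 22]
In a BST, the LCA of p=11, q=28 is the first node v on the
root-to-leaf path with p <= v <= q (go left if both < v, right if both > v).
Walk from root:
  at 11: 11 <= 11 <= 28, this is the LCA
LCA = 11


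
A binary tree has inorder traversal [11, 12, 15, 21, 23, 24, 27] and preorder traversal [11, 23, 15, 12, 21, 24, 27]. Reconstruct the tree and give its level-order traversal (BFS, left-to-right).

Inorder:  [11, 12, 15, 21, 23, 24, 27]
Preorder: [11, 23, 15, 12, 21, 24, 27]
Algorithm: preorder visits root first, so consume preorder in order;
for each root, split the current inorder slice at that value into
left-subtree inorder and right-subtree inorder, then recurse.
Recursive splits:
  root=11; inorder splits into left=[], right=[12, 15, 21, 23, 24, 27]
  root=23; inorder splits into left=[12, 15, 21], right=[24, 27]
  root=15; inorder splits into left=[12], right=[21]
  root=12; inorder splits into left=[], right=[]
  root=21; inorder splits into left=[], right=[]
  root=24; inorder splits into left=[], right=[27]
  root=27; inorder splits into left=[], right=[]
Reconstructed level-order: [11, 23, 15, 24, 12, 21, 27]


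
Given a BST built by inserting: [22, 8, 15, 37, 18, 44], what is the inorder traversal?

Tree insertion order: [22, 8, 15, 37, 18, 44]
Tree (level-order array): [22, 8, 37, None, 15, None, 44, None, 18]
Inorder traversal: [8, 15, 18, 22, 37, 44]


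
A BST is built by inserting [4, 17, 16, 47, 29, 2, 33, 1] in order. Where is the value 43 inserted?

Starting tree (level order): [4, 2, 17, 1, None, 16, 47, None, None, None, None, 29, None, None, 33]
Insertion path: 4 -> 17 -> 47 -> 29 -> 33
Result: insert 43 as right child of 33
Final tree (level order): [4, 2, 17, 1, None, 16, 47, None, None, None, None, 29, None, None, 33, None, 43]


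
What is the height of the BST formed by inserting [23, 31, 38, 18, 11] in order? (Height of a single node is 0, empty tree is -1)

Insertion order: [23, 31, 38, 18, 11]
Tree (level-order array): [23, 18, 31, 11, None, None, 38]
Compute height bottom-up (empty subtree = -1):
  height(11) = 1 + max(-1, -1) = 0
  height(18) = 1 + max(0, -1) = 1
  height(38) = 1 + max(-1, -1) = 0
  height(31) = 1 + max(-1, 0) = 1
  height(23) = 1 + max(1, 1) = 2
Height = 2


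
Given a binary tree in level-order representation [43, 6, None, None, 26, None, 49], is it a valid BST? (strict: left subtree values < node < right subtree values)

Level-order array: [43, 6, None, None, 26, None, 49]
Validate using subtree bounds (lo, hi): at each node, require lo < value < hi,
then recurse left with hi=value and right with lo=value.
Preorder trace (stopping at first violation):
  at node 43 with bounds (-inf, +inf): OK
  at node 6 with bounds (-inf, 43): OK
  at node 26 with bounds (6, 43): OK
  at node 49 with bounds (26, 43): VIOLATION
Node 49 violates its bound: not (26 < 49 < 43).
Result: Not a valid BST


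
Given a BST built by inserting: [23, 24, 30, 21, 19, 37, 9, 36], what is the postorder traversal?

Tree insertion order: [23, 24, 30, 21, 19, 37, 9, 36]
Tree (level-order array): [23, 21, 24, 19, None, None, 30, 9, None, None, 37, None, None, 36]
Postorder traversal: [9, 19, 21, 36, 37, 30, 24, 23]


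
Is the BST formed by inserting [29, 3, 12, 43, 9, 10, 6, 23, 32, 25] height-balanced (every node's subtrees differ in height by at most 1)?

Tree (level-order array): [29, 3, 43, None, 12, 32, None, 9, 23, None, None, 6, 10, None, 25]
Definition: a tree is height-balanced if, at every node, |h(left) - h(right)| <= 1 (empty subtree has height -1).
Bottom-up per-node check:
  node 6: h_left=-1, h_right=-1, diff=0 [OK], height=0
  node 10: h_left=-1, h_right=-1, diff=0 [OK], height=0
  node 9: h_left=0, h_right=0, diff=0 [OK], height=1
  node 25: h_left=-1, h_right=-1, diff=0 [OK], height=0
  node 23: h_left=-1, h_right=0, diff=1 [OK], height=1
  node 12: h_left=1, h_right=1, diff=0 [OK], height=2
  node 3: h_left=-1, h_right=2, diff=3 [FAIL (|-1-2|=3 > 1)], height=3
  node 32: h_left=-1, h_right=-1, diff=0 [OK], height=0
  node 43: h_left=0, h_right=-1, diff=1 [OK], height=1
  node 29: h_left=3, h_right=1, diff=2 [FAIL (|3-1|=2 > 1)], height=4
Node 3 violates the condition: |-1 - 2| = 3 > 1.
Result: Not balanced


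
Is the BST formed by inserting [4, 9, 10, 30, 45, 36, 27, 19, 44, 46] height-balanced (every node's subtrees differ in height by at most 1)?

Tree (level-order array): [4, None, 9, None, 10, None, 30, 27, 45, 19, None, 36, 46, None, None, None, 44]
Definition: a tree is height-balanced if, at every node, |h(left) - h(right)| <= 1 (empty subtree has height -1).
Bottom-up per-node check:
  node 19: h_left=-1, h_right=-1, diff=0 [OK], height=0
  node 27: h_left=0, h_right=-1, diff=1 [OK], height=1
  node 44: h_left=-1, h_right=-1, diff=0 [OK], height=0
  node 36: h_left=-1, h_right=0, diff=1 [OK], height=1
  node 46: h_left=-1, h_right=-1, diff=0 [OK], height=0
  node 45: h_left=1, h_right=0, diff=1 [OK], height=2
  node 30: h_left=1, h_right=2, diff=1 [OK], height=3
  node 10: h_left=-1, h_right=3, diff=4 [FAIL (|-1-3|=4 > 1)], height=4
  node 9: h_left=-1, h_right=4, diff=5 [FAIL (|-1-4|=5 > 1)], height=5
  node 4: h_left=-1, h_right=5, diff=6 [FAIL (|-1-5|=6 > 1)], height=6
Node 10 violates the condition: |-1 - 3| = 4 > 1.
Result: Not balanced


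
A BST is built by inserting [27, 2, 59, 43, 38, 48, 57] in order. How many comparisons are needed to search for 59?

Search path for 59: 27 -> 59
Found: True
Comparisons: 2


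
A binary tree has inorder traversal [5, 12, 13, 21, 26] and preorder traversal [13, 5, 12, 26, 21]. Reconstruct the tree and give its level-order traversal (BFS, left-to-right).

Inorder:  [5, 12, 13, 21, 26]
Preorder: [13, 5, 12, 26, 21]
Algorithm: preorder visits root first, so consume preorder in order;
for each root, split the current inorder slice at that value into
left-subtree inorder and right-subtree inorder, then recurse.
Recursive splits:
  root=13; inorder splits into left=[5, 12], right=[21, 26]
  root=5; inorder splits into left=[], right=[12]
  root=12; inorder splits into left=[], right=[]
  root=26; inorder splits into left=[21], right=[]
  root=21; inorder splits into left=[], right=[]
Reconstructed level-order: [13, 5, 26, 12, 21]


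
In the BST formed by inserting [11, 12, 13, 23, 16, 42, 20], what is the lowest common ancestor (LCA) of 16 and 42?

Tree insertion order: [11, 12, 13, 23, 16, 42, 20]
Tree (level-order array): [11, None, 12, None, 13, None, 23, 16, 42, None, 20]
In a BST, the LCA of p=16, q=42 is the first node v on the
root-to-leaf path with p <= v <= q (go left if both < v, right if both > v).
Walk from root:
  at 11: both 16 and 42 > 11, go right
  at 12: both 16 and 42 > 12, go right
  at 13: both 16 and 42 > 13, go right
  at 23: 16 <= 23 <= 42, this is the LCA
LCA = 23


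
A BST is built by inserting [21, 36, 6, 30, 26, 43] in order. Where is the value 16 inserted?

Starting tree (level order): [21, 6, 36, None, None, 30, 43, 26]
Insertion path: 21 -> 6
Result: insert 16 as right child of 6
Final tree (level order): [21, 6, 36, None, 16, 30, 43, None, None, 26]


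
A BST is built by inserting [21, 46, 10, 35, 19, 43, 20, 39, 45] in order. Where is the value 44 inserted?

Starting tree (level order): [21, 10, 46, None, 19, 35, None, None, 20, None, 43, None, None, 39, 45]
Insertion path: 21 -> 46 -> 35 -> 43 -> 45
Result: insert 44 as left child of 45
Final tree (level order): [21, 10, 46, None, 19, 35, None, None, 20, None, 43, None, None, 39, 45, None, None, 44]


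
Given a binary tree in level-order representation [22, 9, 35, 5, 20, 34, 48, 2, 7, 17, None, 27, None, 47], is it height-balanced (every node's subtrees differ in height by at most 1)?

Tree (level-order array): [22, 9, 35, 5, 20, 34, 48, 2, 7, 17, None, 27, None, 47]
Definition: a tree is height-balanced if, at every node, |h(left) - h(right)| <= 1 (empty subtree has height -1).
Bottom-up per-node check:
  node 2: h_left=-1, h_right=-1, diff=0 [OK], height=0
  node 7: h_left=-1, h_right=-1, diff=0 [OK], height=0
  node 5: h_left=0, h_right=0, diff=0 [OK], height=1
  node 17: h_left=-1, h_right=-1, diff=0 [OK], height=0
  node 20: h_left=0, h_right=-1, diff=1 [OK], height=1
  node 9: h_left=1, h_right=1, diff=0 [OK], height=2
  node 27: h_left=-1, h_right=-1, diff=0 [OK], height=0
  node 34: h_left=0, h_right=-1, diff=1 [OK], height=1
  node 47: h_left=-1, h_right=-1, diff=0 [OK], height=0
  node 48: h_left=0, h_right=-1, diff=1 [OK], height=1
  node 35: h_left=1, h_right=1, diff=0 [OK], height=2
  node 22: h_left=2, h_right=2, diff=0 [OK], height=3
All nodes satisfy the balance condition.
Result: Balanced


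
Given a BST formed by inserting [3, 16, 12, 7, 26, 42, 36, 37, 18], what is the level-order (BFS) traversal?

Tree insertion order: [3, 16, 12, 7, 26, 42, 36, 37, 18]
Tree (level-order array): [3, None, 16, 12, 26, 7, None, 18, 42, None, None, None, None, 36, None, None, 37]
BFS from the root, enqueuing left then right child of each popped node:
  queue [3] -> pop 3, enqueue [16], visited so far: [3]
  queue [16] -> pop 16, enqueue [12, 26], visited so far: [3, 16]
  queue [12, 26] -> pop 12, enqueue [7], visited so far: [3, 16, 12]
  queue [26, 7] -> pop 26, enqueue [18, 42], visited so far: [3, 16, 12, 26]
  queue [7, 18, 42] -> pop 7, enqueue [none], visited so far: [3, 16, 12, 26, 7]
  queue [18, 42] -> pop 18, enqueue [none], visited so far: [3, 16, 12, 26, 7, 18]
  queue [42] -> pop 42, enqueue [36], visited so far: [3, 16, 12, 26, 7, 18, 42]
  queue [36] -> pop 36, enqueue [37], visited so far: [3, 16, 12, 26, 7, 18, 42, 36]
  queue [37] -> pop 37, enqueue [none], visited so far: [3, 16, 12, 26, 7, 18, 42, 36, 37]
Result: [3, 16, 12, 26, 7, 18, 42, 36, 37]


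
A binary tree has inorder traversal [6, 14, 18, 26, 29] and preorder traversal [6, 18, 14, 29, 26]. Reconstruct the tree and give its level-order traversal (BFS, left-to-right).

Inorder:  [6, 14, 18, 26, 29]
Preorder: [6, 18, 14, 29, 26]
Algorithm: preorder visits root first, so consume preorder in order;
for each root, split the current inorder slice at that value into
left-subtree inorder and right-subtree inorder, then recurse.
Recursive splits:
  root=6; inorder splits into left=[], right=[14, 18, 26, 29]
  root=18; inorder splits into left=[14], right=[26, 29]
  root=14; inorder splits into left=[], right=[]
  root=29; inorder splits into left=[26], right=[]
  root=26; inorder splits into left=[], right=[]
Reconstructed level-order: [6, 18, 14, 29, 26]


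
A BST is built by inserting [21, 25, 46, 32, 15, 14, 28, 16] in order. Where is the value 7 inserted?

Starting tree (level order): [21, 15, 25, 14, 16, None, 46, None, None, None, None, 32, None, 28]
Insertion path: 21 -> 15 -> 14
Result: insert 7 as left child of 14
Final tree (level order): [21, 15, 25, 14, 16, None, 46, 7, None, None, None, 32, None, None, None, 28]


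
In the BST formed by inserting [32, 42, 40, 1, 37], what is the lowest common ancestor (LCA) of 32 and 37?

Tree insertion order: [32, 42, 40, 1, 37]
Tree (level-order array): [32, 1, 42, None, None, 40, None, 37]
In a BST, the LCA of p=32, q=37 is the first node v on the
root-to-leaf path with p <= v <= q (go left if both < v, right if both > v).
Walk from root:
  at 32: 32 <= 32 <= 37, this is the LCA
LCA = 32


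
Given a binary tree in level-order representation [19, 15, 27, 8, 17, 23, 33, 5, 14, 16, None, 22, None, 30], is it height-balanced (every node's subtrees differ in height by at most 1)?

Tree (level-order array): [19, 15, 27, 8, 17, 23, 33, 5, 14, 16, None, 22, None, 30]
Definition: a tree is height-balanced if, at every node, |h(left) - h(right)| <= 1 (empty subtree has height -1).
Bottom-up per-node check:
  node 5: h_left=-1, h_right=-1, diff=0 [OK], height=0
  node 14: h_left=-1, h_right=-1, diff=0 [OK], height=0
  node 8: h_left=0, h_right=0, diff=0 [OK], height=1
  node 16: h_left=-1, h_right=-1, diff=0 [OK], height=0
  node 17: h_left=0, h_right=-1, diff=1 [OK], height=1
  node 15: h_left=1, h_right=1, diff=0 [OK], height=2
  node 22: h_left=-1, h_right=-1, diff=0 [OK], height=0
  node 23: h_left=0, h_right=-1, diff=1 [OK], height=1
  node 30: h_left=-1, h_right=-1, diff=0 [OK], height=0
  node 33: h_left=0, h_right=-1, diff=1 [OK], height=1
  node 27: h_left=1, h_right=1, diff=0 [OK], height=2
  node 19: h_left=2, h_right=2, diff=0 [OK], height=3
All nodes satisfy the balance condition.
Result: Balanced


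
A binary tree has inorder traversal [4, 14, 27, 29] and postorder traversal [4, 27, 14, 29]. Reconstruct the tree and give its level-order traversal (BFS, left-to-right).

Inorder:   [4, 14, 27, 29]
Postorder: [4, 27, 14, 29]
Algorithm: postorder visits root last, so walk postorder right-to-left;
each value is the root of the current inorder slice — split it at that
value, recurse on the right subtree first, then the left.
Recursive splits:
  root=29; inorder splits into left=[4, 14, 27], right=[]
  root=14; inorder splits into left=[4], right=[27]
  root=27; inorder splits into left=[], right=[]
  root=4; inorder splits into left=[], right=[]
Reconstructed level-order: [29, 14, 4, 27]


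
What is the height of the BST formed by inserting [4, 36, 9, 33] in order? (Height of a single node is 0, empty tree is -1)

Insertion order: [4, 36, 9, 33]
Tree (level-order array): [4, None, 36, 9, None, None, 33]
Compute height bottom-up (empty subtree = -1):
  height(33) = 1 + max(-1, -1) = 0
  height(9) = 1 + max(-1, 0) = 1
  height(36) = 1 + max(1, -1) = 2
  height(4) = 1 + max(-1, 2) = 3
Height = 3


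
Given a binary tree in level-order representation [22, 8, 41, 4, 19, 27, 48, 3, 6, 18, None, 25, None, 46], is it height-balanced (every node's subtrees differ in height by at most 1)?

Tree (level-order array): [22, 8, 41, 4, 19, 27, 48, 3, 6, 18, None, 25, None, 46]
Definition: a tree is height-balanced if, at every node, |h(left) - h(right)| <= 1 (empty subtree has height -1).
Bottom-up per-node check:
  node 3: h_left=-1, h_right=-1, diff=0 [OK], height=0
  node 6: h_left=-1, h_right=-1, diff=0 [OK], height=0
  node 4: h_left=0, h_right=0, diff=0 [OK], height=1
  node 18: h_left=-1, h_right=-1, diff=0 [OK], height=0
  node 19: h_left=0, h_right=-1, diff=1 [OK], height=1
  node 8: h_left=1, h_right=1, diff=0 [OK], height=2
  node 25: h_left=-1, h_right=-1, diff=0 [OK], height=0
  node 27: h_left=0, h_right=-1, diff=1 [OK], height=1
  node 46: h_left=-1, h_right=-1, diff=0 [OK], height=0
  node 48: h_left=0, h_right=-1, diff=1 [OK], height=1
  node 41: h_left=1, h_right=1, diff=0 [OK], height=2
  node 22: h_left=2, h_right=2, diff=0 [OK], height=3
All nodes satisfy the balance condition.
Result: Balanced


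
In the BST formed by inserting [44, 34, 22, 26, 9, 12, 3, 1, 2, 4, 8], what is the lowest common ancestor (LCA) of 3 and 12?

Tree insertion order: [44, 34, 22, 26, 9, 12, 3, 1, 2, 4, 8]
Tree (level-order array): [44, 34, None, 22, None, 9, 26, 3, 12, None, None, 1, 4, None, None, None, 2, None, 8]
In a BST, the LCA of p=3, q=12 is the first node v on the
root-to-leaf path with p <= v <= q (go left if both < v, right if both > v).
Walk from root:
  at 44: both 3 and 12 < 44, go left
  at 34: both 3 and 12 < 34, go left
  at 22: both 3 and 12 < 22, go left
  at 9: 3 <= 9 <= 12, this is the LCA
LCA = 9


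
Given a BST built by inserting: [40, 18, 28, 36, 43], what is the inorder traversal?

Tree insertion order: [40, 18, 28, 36, 43]
Tree (level-order array): [40, 18, 43, None, 28, None, None, None, 36]
Inorder traversal: [18, 28, 36, 40, 43]


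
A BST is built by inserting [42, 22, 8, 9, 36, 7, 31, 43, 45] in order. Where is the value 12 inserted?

Starting tree (level order): [42, 22, 43, 8, 36, None, 45, 7, 9, 31]
Insertion path: 42 -> 22 -> 8 -> 9
Result: insert 12 as right child of 9
Final tree (level order): [42, 22, 43, 8, 36, None, 45, 7, 9, 31, None, None, None, None, None, None, 12]


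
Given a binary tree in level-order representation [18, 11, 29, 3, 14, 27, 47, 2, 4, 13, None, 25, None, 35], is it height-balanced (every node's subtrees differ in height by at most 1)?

Tree (level-order array): [18, 11, 29, 3, 14, 27, 47, 2, 4, 13, None, 25, None, 35]
Definition: a tree is height-balanced if, at every node, |h(left) - h(right)| <= 1 (empty subtree has height -1).
Bottom-up per-node check:
  node 2: h_left=-1, h_right=-1, diff=0 [OK], height=0
  node 4: h_left=-1, h_right=-1, diff=0 [OK], height=0
  node 3: h_left=0, h_right=0, diff=0 [OK], height=1
  node 13: h_left=-1, h_right=-1, diff=0 [OK], height=0
  node 14: h_left=0, h_right=-1, diff=1 [OK], height=1
  node 11: h_left=1, h_right=1, diff=0 [OK], height=2
  node 25: h_left=-1, h_right=-1, diff=0 [OK], height=0
  node 27: h_left=0, h_right=-1, diff=1 [OK], height=1
  node 35: h_left=-1, h_right=-1, diff=0 [OK], height=0
  node 47: h_left=0, h_right=-1, diff=1 [OK], height=1
  node 29: h_left=1, h_right=1, diff=0 [OK], height=2
  node 18: h_left=2, h_right=2, diff=0 [OK], height=3
All nodes satisfy the balance condition.
Result: Balanced


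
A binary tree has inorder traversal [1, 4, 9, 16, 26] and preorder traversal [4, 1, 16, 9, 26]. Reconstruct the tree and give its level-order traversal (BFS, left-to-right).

Inorder:  [1, 4, 9, 16, 26]
Preorder: [4, 1, 16, 9, 26]
Algorithm: preorder visits root first, so consume preorder in order;
for each root, split the current inorder slice at that value into
left-subtree inorder and right-subtree inorder, then recurse.
Recursive splits:
  root=4; inorder splits into left=[1], right=[9, 16, 26]
  root=1; inorder splits into left=[], right=[]
  root=16; inorder splits into left=[9], right=[26]
  root=9; inorder splits into left=[], right=[]
  root=26; inorder splits into left=[], right=[]
Reconstructed level-order: [4, 1, 16, 9, 26]


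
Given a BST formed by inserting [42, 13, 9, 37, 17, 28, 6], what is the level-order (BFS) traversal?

Tree insertion order: [42, 13, 9, 37, 17, 28, 6]
Tree (level-order array): [42, 13, None, 9, 37, 6, None, 17, None, None, None, None, 28]
BFS from the root, enqueuing left then right child of each popped node:
  queue [42] -> pop 42, enqueue [13], visited so far: [42]
  queue [13] -> pop 13, enqueue [9, 37], visited so far: [42, 13]
  queue [9, 37] -> pop 9, enqueue [6], visited so far: [42, 13, 9]
  queue [37, 6] -> pop 37, enqueue [17], visited so far: [42, 13, 9, 37]
  queue [6, 17] -> pop 6, enqueue [none], visited so far: [42, 13, 9, 37, 6]
  queue [17] -> pop 17, enqueue [28], visited so far: [42, 13, 9, 37, 6, 17]
  queue [28] -> pop 28, enqueue [none], visited so far: [42, 13, 9, 37, 6, 17, 28]
Result: [42, 13, 9, 37, 6, 17, 28]
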